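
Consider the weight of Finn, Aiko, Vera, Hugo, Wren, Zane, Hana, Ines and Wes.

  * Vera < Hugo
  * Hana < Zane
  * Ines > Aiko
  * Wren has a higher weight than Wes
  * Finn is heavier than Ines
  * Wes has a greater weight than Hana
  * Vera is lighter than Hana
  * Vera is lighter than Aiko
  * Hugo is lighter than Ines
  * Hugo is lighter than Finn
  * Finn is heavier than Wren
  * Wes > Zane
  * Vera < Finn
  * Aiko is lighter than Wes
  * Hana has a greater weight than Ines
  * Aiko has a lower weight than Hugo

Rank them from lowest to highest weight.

Vera < Aiko < Hugo < Ines < Hana < Zane < Wes < Wren < Finn

Nothing is placed below Vera, so it is least; from there Vera < Aiko; Aiko < Hugo; Hugo < Ines; Ines < Hana; Hana < Zane; Zane < Wes; Wes < Wren; Wren < Finn, each given directly.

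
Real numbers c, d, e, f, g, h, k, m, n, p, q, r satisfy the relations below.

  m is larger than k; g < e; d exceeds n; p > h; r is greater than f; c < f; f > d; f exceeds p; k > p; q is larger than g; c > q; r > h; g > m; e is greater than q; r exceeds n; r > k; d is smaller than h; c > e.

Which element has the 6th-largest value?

g

The consecutive relations fix a unique order: n < d < h < p < k < m < g < q < e < c < f < r.
The 6th largest is g.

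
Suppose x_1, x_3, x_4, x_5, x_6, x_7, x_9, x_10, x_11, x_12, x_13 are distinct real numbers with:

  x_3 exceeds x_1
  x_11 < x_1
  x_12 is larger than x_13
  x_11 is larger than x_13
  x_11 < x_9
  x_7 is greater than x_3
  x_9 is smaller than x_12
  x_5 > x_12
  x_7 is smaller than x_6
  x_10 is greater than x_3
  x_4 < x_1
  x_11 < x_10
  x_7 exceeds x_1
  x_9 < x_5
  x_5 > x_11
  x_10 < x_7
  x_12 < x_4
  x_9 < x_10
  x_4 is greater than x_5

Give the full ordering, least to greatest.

Each adjacent pair is fixed by a given relation: x_13 < x_11; x_11 < x_9; x_9 < x_12; x_12 < x_5; x_5 < x_4; x_4 < x_1; x_1 < x_3; x_3 < x_10; x_10 < x_7; x_7 < x_6. Chaining them end to end gives the full order.

x_13 < x_11 < x_9 < x_12 < x_5 < x_4 < x_1 < x_3 < x_10 < x_7 < x_6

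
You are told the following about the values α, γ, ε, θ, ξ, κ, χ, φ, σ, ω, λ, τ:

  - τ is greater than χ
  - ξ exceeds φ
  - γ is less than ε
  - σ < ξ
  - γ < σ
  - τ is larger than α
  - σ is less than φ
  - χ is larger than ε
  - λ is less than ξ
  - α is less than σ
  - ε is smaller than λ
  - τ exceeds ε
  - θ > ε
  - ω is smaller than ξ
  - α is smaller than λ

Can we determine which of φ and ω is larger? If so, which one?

undetermined

Following every chain through φ: above φ we get ξ; below φ we get γ, α, σ.
ω is not reached, and no chain runs the other way from ω to φ.
So the given relations leave the order of φ and ω undetermined.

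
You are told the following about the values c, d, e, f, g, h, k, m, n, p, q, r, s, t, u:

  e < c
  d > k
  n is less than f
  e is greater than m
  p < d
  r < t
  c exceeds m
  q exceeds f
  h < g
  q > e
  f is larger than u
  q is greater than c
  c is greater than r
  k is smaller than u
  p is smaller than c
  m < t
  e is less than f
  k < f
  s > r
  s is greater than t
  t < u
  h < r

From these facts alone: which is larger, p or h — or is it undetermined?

undetermined

Following every chain through h: above h we get r, t, u, g, c, s, f, q.
p is not reached, and no chain runs the other way from p to h.
So the given relations leave the order of h and p undetermined.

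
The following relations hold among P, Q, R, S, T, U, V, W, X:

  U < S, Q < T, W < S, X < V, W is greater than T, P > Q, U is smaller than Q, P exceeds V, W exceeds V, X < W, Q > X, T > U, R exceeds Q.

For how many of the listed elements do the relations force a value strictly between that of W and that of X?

3

The relations place X below W. An element lies strictly between them when it is forced above X and also forced below W.
Above X: {V, Q, P, T, R, S}. Below W: {U, V, Q, T}.
Intersection: {V, Q, T} — 3.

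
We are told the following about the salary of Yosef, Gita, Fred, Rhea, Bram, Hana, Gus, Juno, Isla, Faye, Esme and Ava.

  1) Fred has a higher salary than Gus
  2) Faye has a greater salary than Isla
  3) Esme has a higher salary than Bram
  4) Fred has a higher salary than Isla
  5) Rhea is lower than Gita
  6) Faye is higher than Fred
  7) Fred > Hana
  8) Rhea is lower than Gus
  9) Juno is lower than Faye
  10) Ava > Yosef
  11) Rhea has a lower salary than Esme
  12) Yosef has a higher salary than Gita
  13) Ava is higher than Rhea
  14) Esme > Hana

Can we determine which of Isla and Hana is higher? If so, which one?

undetermined

Following every chain through Hana: above Hana we get Esme, Fred, Faye.
Isla is not reached, and no chain runs the other way from Isla to Hana.
So the given relations leave the order of Hana and Isla undetermined.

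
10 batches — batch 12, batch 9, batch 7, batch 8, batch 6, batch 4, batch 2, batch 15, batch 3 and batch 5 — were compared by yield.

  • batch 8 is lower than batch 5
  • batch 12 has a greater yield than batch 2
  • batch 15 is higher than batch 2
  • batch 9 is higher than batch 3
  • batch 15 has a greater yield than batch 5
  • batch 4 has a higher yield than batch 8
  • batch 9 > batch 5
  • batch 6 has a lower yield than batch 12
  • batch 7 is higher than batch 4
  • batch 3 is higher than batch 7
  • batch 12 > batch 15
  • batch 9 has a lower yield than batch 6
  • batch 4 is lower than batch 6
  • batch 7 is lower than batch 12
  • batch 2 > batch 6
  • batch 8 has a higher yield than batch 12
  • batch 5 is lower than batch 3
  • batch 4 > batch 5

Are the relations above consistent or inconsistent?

Chaining the given relations yields batch 8 < batch 5 < batch 4 < batch 7 < batch 3 < batch 9 < batch 6 < batch 2 < batch 15 < batch 12, so batch 8 < batch 12. But one relation states batch 12 < batch 8. These cannot both hold.

inconsistent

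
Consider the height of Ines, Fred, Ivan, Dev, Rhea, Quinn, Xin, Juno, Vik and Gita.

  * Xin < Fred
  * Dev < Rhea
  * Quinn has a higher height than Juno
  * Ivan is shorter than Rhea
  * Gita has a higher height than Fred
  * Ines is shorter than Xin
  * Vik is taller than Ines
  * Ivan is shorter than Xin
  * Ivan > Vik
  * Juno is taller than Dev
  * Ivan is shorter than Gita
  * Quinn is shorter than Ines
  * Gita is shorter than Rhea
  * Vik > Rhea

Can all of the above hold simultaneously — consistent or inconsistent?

inconsistent

Chaining the given relations yields Vik < Ivan < Xin < Fred < Gita < Rhea, so Vik < Rhea. But one relation states Rhea < Vik. These cannot both hold.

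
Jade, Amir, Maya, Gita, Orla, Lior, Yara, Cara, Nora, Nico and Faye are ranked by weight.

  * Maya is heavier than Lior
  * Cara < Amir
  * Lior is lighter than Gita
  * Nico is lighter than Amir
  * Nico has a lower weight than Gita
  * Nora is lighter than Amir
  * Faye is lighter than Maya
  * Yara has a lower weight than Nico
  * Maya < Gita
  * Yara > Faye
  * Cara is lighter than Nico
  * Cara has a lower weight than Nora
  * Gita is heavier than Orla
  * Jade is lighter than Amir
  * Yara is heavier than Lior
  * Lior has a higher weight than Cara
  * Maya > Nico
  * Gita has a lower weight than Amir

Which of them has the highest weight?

Chaining downward from Amir: directly below it, Cara, Nico, Jade, Gita, Nora; then Orla, Lior, Yara, Maya; then Faye.
That covers every other element, and nothing is given above Amir, so Amir is the highest weight.

Amir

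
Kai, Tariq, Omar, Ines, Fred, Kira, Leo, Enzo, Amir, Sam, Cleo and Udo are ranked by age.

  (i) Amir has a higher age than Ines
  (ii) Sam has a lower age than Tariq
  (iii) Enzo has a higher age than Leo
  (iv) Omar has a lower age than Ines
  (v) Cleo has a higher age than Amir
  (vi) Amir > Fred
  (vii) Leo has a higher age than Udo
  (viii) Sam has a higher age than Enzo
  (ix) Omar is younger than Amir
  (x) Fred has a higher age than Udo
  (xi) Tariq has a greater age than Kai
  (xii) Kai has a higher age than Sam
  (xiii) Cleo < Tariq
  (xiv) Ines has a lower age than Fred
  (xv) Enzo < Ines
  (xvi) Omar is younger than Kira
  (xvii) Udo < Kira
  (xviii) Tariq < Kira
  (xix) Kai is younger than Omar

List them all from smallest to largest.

Udo < Leo < Enzo < Sam < Kai < Omar < Ines < Fred < Amir < Cleo < Tariq < Kira

The consecutive links are each given: Udo < Leo; Leo < Enzo; Enzo < Sam; Sam < Kai; Kai < Omar; Omar < Ines; Ines < Fred; Fred < Amir; Amir < Cleo; Cleo < Tariq; Tariq < Kira.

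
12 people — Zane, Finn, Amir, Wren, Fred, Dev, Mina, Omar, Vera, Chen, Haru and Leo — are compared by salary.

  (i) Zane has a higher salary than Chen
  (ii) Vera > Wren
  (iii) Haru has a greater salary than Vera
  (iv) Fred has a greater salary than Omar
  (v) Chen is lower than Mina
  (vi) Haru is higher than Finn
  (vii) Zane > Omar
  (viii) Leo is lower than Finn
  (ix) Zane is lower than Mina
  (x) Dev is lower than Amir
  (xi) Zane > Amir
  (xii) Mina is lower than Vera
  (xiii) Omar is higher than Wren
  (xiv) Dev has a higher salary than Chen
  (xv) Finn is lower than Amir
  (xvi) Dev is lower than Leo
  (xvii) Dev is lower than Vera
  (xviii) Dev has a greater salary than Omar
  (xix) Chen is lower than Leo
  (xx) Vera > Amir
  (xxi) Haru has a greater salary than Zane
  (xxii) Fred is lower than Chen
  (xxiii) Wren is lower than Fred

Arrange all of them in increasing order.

The consecutive links are each given: Wren < Omar; Omar < Fred; Fred < Chen; Chen < Dev; Dev < Leo; Leo < Finn; Finn < Amir; Amir < Zane; Zane < Mina; Mina < Vera; Vera < Haru.

Wren < Omar < Fred < Chen < Dev < Leo < Finn < Amir < Zane < Mina < Vera < Haru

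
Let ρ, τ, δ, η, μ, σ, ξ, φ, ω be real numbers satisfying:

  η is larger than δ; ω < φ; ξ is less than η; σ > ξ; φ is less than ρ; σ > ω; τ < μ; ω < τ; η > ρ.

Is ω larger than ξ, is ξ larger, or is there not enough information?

Following every chain through ξ: above ξ we get σ, η.
ω is not reached, and no chain runs the other way from ω to ξ.
So the given relations leave the order of ξ and ω undetermined.

undetermined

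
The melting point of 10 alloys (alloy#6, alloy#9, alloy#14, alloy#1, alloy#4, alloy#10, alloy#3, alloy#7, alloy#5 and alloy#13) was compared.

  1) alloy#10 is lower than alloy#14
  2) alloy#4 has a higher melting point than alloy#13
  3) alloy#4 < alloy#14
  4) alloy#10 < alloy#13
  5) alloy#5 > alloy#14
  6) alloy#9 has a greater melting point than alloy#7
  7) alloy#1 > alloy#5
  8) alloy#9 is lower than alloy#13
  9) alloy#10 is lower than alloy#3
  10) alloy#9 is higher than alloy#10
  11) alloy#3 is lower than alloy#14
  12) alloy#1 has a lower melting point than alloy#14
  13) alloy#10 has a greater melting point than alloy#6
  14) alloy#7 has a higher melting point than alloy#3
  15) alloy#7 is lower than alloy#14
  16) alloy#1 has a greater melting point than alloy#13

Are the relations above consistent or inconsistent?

We have alloy#1 < alloy#14 stated directly, yet also alloy#14 < alloy#5 < alloy#1 by chaining the others — so alloy#14 < alloy#1. Contradiction.

inconsistent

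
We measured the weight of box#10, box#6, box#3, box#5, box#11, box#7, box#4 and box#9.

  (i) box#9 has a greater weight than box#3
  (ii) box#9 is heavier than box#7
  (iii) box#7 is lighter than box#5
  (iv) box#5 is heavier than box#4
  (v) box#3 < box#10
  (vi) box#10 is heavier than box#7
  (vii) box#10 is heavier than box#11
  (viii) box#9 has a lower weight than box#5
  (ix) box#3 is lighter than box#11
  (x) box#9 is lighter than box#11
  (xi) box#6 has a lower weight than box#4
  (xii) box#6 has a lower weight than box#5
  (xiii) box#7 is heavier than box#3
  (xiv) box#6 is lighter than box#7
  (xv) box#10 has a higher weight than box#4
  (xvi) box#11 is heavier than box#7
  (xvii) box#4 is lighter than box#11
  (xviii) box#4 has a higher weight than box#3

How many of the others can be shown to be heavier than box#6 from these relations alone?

From box#6 the given relations immediately reach box#7, box#4, box#5.
From those, box#9, box#11, box#10 — 6 in total.
Nothing else is reachable above box#6; 6 in all.

6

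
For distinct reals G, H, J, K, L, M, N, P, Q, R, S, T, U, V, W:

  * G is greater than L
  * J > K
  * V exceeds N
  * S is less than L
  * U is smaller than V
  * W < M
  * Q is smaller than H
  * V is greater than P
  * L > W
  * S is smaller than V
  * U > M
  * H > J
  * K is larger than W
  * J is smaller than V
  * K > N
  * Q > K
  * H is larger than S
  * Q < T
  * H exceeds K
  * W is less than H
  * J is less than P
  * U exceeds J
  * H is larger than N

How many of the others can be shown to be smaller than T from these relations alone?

4

The elements the relations force below T are W, N, K, Q — no chain reaches any other.
That is 4.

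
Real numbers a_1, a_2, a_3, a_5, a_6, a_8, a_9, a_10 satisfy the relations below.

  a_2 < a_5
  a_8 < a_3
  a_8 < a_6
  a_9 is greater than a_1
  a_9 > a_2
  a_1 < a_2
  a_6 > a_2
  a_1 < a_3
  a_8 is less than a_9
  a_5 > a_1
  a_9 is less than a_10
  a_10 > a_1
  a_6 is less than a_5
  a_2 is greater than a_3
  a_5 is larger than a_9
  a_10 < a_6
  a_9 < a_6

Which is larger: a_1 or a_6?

a_6

Chaining the given relations: a_1 < a_3 < a_2 < a_9 < a_10 < a_6.
So a_1 < a_6; a_6 is the larger of the two.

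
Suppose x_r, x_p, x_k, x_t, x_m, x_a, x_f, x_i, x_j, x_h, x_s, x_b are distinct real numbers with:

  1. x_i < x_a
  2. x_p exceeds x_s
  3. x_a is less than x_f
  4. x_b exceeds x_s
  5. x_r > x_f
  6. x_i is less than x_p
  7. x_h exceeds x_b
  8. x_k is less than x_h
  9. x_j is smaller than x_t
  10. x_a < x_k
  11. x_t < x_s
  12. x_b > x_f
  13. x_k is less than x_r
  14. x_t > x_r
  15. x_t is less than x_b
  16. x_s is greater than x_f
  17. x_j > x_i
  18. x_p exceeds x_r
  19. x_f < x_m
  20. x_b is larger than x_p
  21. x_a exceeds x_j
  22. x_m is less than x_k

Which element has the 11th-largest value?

Chaining the given pairs: x_i < x_j < x_a < x_f < x_m < x_k < x_r < x_t < x_s < x_p < x_b < x_h.
Counting 11 from the largest end gives x_j.

x_j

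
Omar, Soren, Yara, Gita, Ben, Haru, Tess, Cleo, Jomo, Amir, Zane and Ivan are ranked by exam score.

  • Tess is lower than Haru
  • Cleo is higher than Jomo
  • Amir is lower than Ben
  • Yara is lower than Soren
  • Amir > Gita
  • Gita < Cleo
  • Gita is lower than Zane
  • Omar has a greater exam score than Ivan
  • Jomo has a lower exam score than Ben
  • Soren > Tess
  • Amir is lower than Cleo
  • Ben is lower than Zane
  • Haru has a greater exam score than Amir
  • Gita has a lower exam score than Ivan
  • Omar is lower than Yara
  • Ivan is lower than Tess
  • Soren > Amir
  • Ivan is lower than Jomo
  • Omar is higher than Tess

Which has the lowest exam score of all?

Gita

Ivan is not least since Gita < Ivan; Tess is not least since Ivan < Tess; Amir is not least since Gita < Amir; Omar is not least since Tess < Omar; Jomo is not least since Ivan < Jomo; Ben is not least since Jomo < Ben; Yara is not least since Omar < Yara; Zane is not least since Gita < Zane; Soren is not least since Amir < Soren; Haru is not least since Amir < Haru; Cleo is not least since Gita < Cleo.
Only Gita has nothing below it, so Gita is the lowest exam score.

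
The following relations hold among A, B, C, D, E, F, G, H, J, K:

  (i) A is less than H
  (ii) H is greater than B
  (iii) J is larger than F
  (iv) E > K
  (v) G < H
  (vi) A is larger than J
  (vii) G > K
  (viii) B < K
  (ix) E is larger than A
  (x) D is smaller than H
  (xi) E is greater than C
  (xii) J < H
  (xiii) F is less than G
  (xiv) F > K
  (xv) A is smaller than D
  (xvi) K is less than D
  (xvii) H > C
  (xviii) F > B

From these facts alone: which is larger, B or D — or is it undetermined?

Link the given pairs in sequence: B < K; K < F; F < J; J < A; A < D.
Chaining these gives B < K < F < J < A < D.
So D is larger.

D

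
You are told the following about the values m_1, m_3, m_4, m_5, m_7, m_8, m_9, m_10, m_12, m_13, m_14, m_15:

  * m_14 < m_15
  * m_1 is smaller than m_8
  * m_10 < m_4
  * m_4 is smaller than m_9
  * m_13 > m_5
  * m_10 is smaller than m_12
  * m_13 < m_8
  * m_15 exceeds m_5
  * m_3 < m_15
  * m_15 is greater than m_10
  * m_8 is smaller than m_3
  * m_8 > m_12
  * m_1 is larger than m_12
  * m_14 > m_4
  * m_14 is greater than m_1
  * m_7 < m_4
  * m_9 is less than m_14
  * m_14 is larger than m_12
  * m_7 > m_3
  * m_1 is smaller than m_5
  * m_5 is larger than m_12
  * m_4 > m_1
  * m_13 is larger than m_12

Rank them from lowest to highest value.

m_10 < m_12 < m_1 < m_5 < m_13 < m_8 < m_3 < m_7 < m_4 < m_9 < m_14 < m_15

The consecutive links are each given: m_10 < m_12; m_12 < m_1; m_1 < m_5; m_5 < m_13; m_13 < m_8; m_8 < m_3; m_3 < m_7; m_7 < m_4; m_4 < m_9; m_9 < m_14; m_14 < m_15.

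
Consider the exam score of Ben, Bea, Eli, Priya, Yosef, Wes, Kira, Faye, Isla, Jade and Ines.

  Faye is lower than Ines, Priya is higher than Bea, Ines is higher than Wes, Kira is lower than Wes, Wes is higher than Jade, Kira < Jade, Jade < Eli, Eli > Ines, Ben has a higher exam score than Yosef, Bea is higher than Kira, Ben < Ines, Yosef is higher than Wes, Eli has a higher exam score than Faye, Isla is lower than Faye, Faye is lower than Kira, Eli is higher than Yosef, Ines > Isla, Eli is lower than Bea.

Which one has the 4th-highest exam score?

Chaining the given pairs: Isla < Faye < Kira < Jade < Wes < Yosef < Ben < Ines < Eli < Bea < Priya.
Counting 4 from the largest end gives Ines.

Ines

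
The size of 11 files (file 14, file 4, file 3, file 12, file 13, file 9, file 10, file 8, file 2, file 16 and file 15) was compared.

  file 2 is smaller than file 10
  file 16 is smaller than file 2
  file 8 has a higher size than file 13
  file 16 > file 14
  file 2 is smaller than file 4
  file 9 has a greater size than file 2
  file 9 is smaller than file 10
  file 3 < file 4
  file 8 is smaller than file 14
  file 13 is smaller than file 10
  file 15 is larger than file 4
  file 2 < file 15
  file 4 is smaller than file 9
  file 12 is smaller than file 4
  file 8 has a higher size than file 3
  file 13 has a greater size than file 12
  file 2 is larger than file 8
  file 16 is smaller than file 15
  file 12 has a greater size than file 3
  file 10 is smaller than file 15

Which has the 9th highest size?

The consecutive relations fix a unique order: file 3 < file 12 < file 13 < file 8 < file 14 < file 16 < file 2 < file 4 < file 9 < file 10 < file 15.
The 9th largest is file 13.

file 13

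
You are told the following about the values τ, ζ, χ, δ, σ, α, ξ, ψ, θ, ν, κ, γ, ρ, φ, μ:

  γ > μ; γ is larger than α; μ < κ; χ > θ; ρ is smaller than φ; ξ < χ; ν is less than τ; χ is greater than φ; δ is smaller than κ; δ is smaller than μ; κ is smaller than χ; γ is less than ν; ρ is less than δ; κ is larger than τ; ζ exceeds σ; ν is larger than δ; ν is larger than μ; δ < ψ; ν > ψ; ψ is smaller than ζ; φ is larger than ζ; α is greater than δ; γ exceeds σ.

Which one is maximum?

χ

ρ is not greatest since ρ < δ; δ is not greatest since δ < α; μ is not greatest since μ < γ; ψ is not greatest since ψ < ν; ξ is not greatest since ξ < χ; σ is not greatest since σ < γ; α is not greatest since α < γ; γ is not greatest since γ < ν; ζ is not greatest since ζ < φ; θ is not greatest since θ < χ; ν is not greatest since ν < τ; τ is not greatest since τ < κ; κ is not greatest since κ < χ; φ is not greatest since φ < χ.
Only χ has nothing above it, so χ is the maximum.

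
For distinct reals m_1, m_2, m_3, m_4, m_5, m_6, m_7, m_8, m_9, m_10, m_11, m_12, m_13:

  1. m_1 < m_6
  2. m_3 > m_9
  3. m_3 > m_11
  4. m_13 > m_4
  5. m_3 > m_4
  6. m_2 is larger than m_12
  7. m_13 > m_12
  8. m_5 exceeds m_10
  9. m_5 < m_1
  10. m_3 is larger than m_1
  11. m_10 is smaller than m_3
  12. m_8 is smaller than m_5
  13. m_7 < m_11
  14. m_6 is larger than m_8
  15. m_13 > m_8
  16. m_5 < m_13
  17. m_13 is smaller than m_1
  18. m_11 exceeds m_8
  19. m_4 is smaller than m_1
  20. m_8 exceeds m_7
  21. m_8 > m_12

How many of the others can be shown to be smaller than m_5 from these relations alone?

Directly below m_5: m_10, m_8.
One step further: m_7, m_12 (4 so far).
Nothing else is reachable below m_5; 4 in all.

4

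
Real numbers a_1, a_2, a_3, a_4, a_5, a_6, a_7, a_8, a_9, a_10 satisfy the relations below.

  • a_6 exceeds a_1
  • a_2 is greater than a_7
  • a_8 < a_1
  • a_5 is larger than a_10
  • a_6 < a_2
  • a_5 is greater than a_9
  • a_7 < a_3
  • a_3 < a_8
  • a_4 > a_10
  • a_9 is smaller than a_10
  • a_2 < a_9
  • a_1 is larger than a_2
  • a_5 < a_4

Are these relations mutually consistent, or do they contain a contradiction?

We have a_2 < a_1 stated directly, yet also a_1 < a_6 < a_2 by chaining the others — so a_1 < a_2. Contradiction.

inconsistent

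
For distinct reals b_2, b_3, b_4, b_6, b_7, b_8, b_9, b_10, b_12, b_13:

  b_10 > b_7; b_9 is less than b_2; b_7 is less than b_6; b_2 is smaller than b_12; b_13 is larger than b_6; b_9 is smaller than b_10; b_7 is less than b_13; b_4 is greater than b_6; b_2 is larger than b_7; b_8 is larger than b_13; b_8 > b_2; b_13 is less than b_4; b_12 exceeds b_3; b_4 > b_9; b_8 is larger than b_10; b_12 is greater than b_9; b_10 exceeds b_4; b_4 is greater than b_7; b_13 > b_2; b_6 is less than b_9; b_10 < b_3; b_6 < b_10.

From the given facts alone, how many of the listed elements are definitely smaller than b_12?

8

The elements the relations force below b_12 are b_7, b_6, b_9, b_2, b_13, b_4, b_10, b_3 — no chain reaches any other.
That is 8.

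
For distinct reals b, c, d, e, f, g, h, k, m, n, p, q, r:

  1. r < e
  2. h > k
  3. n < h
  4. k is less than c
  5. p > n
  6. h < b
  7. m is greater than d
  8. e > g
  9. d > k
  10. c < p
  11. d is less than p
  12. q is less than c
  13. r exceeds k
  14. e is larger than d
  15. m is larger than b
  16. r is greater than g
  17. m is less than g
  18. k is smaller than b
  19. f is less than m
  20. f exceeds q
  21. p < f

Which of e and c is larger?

e

Link the given pairs in sequence: c < p; p < f; f < m; m < g; g < r; r < e.
Chaining these gives c < p < f < m < g < r < e.
So c < e; e is the larger of the two.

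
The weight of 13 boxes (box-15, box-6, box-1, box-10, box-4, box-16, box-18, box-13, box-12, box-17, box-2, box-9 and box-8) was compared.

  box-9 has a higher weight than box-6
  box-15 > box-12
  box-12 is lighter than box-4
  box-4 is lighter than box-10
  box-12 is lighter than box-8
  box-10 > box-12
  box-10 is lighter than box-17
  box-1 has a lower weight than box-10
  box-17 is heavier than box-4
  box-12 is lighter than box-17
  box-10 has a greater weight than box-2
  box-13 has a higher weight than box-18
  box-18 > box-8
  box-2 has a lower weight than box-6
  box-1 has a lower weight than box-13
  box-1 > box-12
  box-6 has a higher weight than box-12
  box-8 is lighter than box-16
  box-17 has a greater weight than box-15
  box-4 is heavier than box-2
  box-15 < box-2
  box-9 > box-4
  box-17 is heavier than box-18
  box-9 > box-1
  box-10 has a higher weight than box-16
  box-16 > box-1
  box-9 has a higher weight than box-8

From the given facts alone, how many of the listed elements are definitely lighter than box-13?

4

From box-13 the given relations immediately reach box-1, box-18.
From those, box-12, box-8 — 4 in total.
No other element is forced below box-13 by the given relations, so the count is 4.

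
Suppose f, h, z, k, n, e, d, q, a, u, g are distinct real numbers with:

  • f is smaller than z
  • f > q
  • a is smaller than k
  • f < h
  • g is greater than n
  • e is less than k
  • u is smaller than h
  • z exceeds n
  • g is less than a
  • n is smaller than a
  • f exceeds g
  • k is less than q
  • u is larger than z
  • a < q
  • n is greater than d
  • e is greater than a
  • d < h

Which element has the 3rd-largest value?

z

The consecutive relations fix a unique order: d < n < g < a < e < k < q < f < z < u < h.
The 3rd largest is z.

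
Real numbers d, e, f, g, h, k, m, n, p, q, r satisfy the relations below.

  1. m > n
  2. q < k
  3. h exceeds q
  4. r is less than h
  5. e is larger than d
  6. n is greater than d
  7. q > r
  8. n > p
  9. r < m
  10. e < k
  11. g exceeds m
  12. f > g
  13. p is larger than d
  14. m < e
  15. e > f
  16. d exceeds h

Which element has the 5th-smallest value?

p

The consecutive relations fix a unique order: r < q < h < d < p < n < m < g < f < e < k.
Counting 5 from the smallest end gives p.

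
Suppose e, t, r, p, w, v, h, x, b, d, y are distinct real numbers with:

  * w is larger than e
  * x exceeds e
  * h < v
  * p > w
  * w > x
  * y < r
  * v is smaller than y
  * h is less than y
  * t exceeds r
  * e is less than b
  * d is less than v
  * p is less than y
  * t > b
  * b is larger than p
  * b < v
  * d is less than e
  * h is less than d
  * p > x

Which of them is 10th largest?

Piecing the relations together gives one ordering: h < d < e < x < w < p < b < v < y < r < t.
The 10th largest is d.

d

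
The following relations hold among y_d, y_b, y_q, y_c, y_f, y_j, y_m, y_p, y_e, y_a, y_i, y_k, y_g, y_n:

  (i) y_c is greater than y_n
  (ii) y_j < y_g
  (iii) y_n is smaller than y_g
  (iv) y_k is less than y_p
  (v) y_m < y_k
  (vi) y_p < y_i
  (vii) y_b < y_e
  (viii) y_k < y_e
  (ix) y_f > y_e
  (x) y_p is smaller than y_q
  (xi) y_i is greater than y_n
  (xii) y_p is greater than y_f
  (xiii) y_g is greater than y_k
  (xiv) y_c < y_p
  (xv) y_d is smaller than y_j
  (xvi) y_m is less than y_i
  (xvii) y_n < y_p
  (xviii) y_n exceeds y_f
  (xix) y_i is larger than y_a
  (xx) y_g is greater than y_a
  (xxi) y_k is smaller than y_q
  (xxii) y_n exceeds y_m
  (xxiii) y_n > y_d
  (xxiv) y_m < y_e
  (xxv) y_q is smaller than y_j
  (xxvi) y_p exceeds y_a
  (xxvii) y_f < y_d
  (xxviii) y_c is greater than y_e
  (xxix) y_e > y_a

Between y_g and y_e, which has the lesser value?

y_e < y_f and y_f < y_d give y_e < y_d.
With y_d < y_n: y_e < y_f < y_d < y_n.
With y_n < y_c: y_e < y_f < y_d < y_n < y_c.
With y_c < y_p: y_e < y_f < y_d < y_n < y_c < y_p.
With y_p < y_q: y_e < y_f < y_d < y_n < y_c < y_p < y_q.
Then y_q < y_j extends the chain to y_j.
With y_j < y_g: y_e < y_f < y_d < y_n < y_c < y_p < y_q < y_j < y_g.
So y_e < y_g; y_e is the smaller of the two.

y_e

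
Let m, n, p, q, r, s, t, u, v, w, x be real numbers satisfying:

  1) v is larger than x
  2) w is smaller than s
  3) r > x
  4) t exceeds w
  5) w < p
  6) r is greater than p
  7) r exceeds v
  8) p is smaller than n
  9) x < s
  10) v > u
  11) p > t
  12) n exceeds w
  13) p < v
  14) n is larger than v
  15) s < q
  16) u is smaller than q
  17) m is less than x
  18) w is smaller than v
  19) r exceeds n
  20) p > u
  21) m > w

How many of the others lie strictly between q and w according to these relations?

The relations place w below q. An element lies strictly between them when it is forced above w and also forced below q.
Above w: {t, m, x, s, p, v, n, r}. Below q: {m, x, u, s}.
Intersection: {m, x, s} — 3.

3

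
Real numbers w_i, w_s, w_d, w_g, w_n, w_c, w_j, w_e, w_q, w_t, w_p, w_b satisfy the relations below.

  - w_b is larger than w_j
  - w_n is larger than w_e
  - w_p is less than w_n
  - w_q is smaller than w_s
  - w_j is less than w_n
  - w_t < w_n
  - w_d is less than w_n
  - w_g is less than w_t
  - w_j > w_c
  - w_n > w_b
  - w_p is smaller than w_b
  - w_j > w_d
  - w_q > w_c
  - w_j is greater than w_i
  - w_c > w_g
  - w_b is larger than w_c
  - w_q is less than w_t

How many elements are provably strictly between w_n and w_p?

1

The relations place w_p below w_n. An element lies strictly between them when it is forced above w_p and also forced below w_n.
Above w_p: {w_b}. Below w_n: {w_g, w_e, w_d, w_c, w_i, w_j, w_q, w_t, w_b}.
Intersection: {w_b} — 1.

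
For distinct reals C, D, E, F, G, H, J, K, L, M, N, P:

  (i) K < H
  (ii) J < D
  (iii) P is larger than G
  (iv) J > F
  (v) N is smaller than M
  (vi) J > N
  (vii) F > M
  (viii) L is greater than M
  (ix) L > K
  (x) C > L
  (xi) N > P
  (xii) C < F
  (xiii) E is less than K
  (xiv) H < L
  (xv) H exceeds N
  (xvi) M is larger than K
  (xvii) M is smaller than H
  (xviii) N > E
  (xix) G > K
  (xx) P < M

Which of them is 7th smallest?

H

The consecutive relations fix a unique order: E < K < G < P < N < M < H < L < C < F < J < D.
Counting 7 from the smallest end gives H.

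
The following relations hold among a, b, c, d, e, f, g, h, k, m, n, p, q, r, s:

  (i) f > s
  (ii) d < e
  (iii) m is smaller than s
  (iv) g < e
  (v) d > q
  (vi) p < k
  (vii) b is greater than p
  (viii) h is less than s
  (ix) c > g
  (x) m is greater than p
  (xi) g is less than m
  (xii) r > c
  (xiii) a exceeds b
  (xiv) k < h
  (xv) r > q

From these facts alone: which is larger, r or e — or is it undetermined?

Following every chain through r: below r we get q, g, c.
e is not reached, and no chain runs the other way from e to r.
So the given relations leave the order of r and e undetermined.

undetermined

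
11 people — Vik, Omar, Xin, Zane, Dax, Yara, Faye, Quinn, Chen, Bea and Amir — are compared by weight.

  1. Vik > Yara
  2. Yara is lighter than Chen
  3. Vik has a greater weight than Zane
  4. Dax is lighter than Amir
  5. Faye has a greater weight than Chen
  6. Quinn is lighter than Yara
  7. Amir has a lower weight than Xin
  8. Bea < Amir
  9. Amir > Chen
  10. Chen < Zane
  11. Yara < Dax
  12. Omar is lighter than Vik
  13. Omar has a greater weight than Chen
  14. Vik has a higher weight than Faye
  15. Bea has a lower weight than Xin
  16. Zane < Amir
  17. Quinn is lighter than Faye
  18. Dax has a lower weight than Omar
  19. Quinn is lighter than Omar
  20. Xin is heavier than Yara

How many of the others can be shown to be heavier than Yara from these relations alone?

Directly above Yara: Chen, Dax, Vik, Xin.
One step further: Zane, Omar, Faye, Amir (8 so far).
No other element is forced above Yara by the given relations, so the count is 8.

8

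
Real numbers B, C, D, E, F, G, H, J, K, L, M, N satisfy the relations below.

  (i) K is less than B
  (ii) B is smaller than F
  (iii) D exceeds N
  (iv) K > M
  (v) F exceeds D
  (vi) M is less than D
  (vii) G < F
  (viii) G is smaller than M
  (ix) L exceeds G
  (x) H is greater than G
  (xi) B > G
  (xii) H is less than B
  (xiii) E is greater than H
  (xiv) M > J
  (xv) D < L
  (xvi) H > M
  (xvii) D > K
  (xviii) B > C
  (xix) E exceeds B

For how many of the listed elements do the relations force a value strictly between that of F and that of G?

5

Chaining upward from G reaches: M, K, H, B, E, D, L.
Chaining downward from F reaches: J, M, C, K, H, N, B, D.
Strictly between G and F are those in both lists: M, K, H, B, D — 5 elements.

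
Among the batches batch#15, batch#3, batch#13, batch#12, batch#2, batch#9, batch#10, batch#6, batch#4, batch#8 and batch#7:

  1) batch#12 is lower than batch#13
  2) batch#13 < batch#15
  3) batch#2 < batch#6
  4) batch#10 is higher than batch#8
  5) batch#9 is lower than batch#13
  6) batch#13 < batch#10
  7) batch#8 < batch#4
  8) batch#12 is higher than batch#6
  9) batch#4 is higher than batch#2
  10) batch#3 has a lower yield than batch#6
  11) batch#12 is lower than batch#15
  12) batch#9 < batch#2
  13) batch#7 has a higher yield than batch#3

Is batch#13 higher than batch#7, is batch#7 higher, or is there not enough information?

undetermined

Following every chain through batch#13: above batch#13 we get batch#15, batch#10; below batch#13 we get batch#9, batch#3, batch#2, batch#6, batch#12.
batch#7 is not reached, and no chain runs the other way from batch#7 to batch#13.
So the given relations leave the order of batch#13 and batch#7 undetermined.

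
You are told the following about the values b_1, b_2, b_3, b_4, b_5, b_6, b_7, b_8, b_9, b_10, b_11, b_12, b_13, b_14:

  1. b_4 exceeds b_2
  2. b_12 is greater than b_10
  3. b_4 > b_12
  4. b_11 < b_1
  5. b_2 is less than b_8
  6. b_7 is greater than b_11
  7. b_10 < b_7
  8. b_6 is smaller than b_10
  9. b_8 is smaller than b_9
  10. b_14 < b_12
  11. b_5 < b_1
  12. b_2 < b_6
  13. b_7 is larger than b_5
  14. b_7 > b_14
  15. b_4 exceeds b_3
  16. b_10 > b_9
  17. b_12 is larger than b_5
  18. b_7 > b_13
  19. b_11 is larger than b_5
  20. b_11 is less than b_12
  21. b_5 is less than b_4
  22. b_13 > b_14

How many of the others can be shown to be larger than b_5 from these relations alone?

5

From b_5 the given relations immediately reach b_11, b_1, b_12, b_4, b_7.
Nothing else is reachable above b_5; 5 in all.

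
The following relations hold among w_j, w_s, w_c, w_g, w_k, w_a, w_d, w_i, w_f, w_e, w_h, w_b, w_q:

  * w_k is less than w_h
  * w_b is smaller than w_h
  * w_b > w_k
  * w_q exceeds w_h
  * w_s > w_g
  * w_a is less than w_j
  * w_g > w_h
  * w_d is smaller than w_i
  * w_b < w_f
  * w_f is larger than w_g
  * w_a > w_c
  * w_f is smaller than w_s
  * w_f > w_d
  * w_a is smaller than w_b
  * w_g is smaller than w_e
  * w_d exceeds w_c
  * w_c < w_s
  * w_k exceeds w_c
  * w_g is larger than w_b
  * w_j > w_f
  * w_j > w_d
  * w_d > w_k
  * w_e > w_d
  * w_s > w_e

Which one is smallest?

w_c

w_a is not least since w_c < w_a; w_k is not least since w_c < w_k; w_b is not least since w_a < w_b; w_d is not least since w_k < w_d; w_h is not least since w_k < w_h; w_q is not least since w_h < w_q; w_i is not least since w_d < w_i; w_g is not least since w_b < w_g; w_f is not least since w_d < w_f; w_e is not least since w_d < w_e; w_j is not least since w_f < w_j; w_s is not least since w_g < w_s.
Only w_c has nothing below it, so w_c is the smallest.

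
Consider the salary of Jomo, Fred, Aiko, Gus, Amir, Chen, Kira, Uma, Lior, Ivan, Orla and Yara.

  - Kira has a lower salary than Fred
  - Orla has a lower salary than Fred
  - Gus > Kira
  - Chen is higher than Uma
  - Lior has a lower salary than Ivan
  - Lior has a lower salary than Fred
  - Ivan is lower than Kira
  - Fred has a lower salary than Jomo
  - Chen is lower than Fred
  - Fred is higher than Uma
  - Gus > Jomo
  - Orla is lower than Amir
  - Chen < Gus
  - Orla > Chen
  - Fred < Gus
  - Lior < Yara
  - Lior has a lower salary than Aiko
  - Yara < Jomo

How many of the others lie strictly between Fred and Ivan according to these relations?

Chaining upward from Ivan reaches: Kira, Jomo, Gus.
Chaining downward from Fred reaches: Lior, Uma, Chen, Kira, Orla.
Strictly between Ivan and Fred are those in both lists: Kira — 1 element.

1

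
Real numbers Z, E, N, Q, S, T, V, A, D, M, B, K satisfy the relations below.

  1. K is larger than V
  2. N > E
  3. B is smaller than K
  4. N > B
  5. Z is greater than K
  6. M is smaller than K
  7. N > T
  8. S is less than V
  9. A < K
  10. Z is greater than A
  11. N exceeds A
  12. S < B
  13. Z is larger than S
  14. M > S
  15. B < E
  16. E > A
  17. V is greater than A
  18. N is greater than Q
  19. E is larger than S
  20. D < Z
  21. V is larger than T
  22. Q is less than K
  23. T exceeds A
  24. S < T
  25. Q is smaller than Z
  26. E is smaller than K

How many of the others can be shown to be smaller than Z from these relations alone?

10

The elements the relations force below Z are S, M, B, A, T, V, Q, E, K, D — no chain reaches any other.
That is 10.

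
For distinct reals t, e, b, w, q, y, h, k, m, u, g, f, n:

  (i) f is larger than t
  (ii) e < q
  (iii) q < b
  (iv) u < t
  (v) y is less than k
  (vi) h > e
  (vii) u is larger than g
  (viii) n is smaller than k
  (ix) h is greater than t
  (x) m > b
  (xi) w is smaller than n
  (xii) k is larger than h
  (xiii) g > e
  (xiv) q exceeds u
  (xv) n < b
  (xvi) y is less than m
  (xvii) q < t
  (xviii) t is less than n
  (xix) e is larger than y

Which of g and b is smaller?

Chaining the given relations: g < u < q < t < n < b.
So g < b; g is the smaller of the two.

g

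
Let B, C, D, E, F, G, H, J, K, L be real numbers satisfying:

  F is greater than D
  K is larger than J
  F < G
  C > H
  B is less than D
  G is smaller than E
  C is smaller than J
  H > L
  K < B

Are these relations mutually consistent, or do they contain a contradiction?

consistent

The single ordering L < H < C < J < K < B < D < F < G < E satisfies every listed relation, so no contradiction arises.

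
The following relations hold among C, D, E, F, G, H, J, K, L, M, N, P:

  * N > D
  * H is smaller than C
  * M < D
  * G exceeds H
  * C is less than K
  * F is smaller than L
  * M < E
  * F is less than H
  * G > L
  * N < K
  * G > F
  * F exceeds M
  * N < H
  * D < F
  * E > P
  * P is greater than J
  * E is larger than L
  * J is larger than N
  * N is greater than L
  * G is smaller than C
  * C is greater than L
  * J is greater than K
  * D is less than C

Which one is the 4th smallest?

Chaining the given pairs: M < D < F < L < N < H < G < C < K < J < P < E.
The 4th smallest is L.

L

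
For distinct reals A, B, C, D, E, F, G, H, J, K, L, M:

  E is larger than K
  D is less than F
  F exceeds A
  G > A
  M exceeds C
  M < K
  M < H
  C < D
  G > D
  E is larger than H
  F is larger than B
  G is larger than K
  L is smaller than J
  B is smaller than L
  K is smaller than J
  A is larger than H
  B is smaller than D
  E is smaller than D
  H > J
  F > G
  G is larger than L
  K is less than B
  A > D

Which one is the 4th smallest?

Piecing the relations together gives one ordering: C < M < K < B < L < J < H < E < D < A < G < F.
Counting 4 from the smallest end gives B.

B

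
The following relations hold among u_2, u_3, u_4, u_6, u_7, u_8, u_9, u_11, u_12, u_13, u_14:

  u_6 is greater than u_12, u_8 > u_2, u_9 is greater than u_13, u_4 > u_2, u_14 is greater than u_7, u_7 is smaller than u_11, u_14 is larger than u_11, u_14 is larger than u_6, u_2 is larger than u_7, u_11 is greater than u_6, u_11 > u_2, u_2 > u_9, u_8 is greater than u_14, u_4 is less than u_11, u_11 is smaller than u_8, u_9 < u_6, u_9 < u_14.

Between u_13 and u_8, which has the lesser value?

u_13

Link the given pairs in sequence: u_13 < u_9; u_9 < u_2; u_2 < u_4; u_4 < u_11; u_11 < u_14; u_14 < u_8.
Chaining these gives u_13 < u_9 < u_2 < u_4 < u_11 < u_14 < u_8.
So u_13 < u_8; u_13 is the smaller of the two.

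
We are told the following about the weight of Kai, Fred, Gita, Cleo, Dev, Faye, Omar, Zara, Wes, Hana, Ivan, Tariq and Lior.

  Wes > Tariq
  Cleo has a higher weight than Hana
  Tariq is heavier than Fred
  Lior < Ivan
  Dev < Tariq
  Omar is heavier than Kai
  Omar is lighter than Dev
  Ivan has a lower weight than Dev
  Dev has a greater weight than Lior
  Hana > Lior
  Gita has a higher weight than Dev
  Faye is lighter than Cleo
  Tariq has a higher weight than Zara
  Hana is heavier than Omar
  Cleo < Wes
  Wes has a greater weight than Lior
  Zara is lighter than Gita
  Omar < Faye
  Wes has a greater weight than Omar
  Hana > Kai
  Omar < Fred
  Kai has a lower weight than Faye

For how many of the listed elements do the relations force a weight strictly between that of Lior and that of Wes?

5

Chaining upward from Lior reaches: Ivan, Dev, Gita, Hana, Cleo, Tariq.
Chaining downward from Wes reaches: Kai, Omar, Ivan, Faye, Zara, Fred, Dev, Hana, Cleo, Tariq.
Strictly between Lior and Wes are those in both lists: Ivan, Dev, Hana, Cleo, Tariq — 5 elements.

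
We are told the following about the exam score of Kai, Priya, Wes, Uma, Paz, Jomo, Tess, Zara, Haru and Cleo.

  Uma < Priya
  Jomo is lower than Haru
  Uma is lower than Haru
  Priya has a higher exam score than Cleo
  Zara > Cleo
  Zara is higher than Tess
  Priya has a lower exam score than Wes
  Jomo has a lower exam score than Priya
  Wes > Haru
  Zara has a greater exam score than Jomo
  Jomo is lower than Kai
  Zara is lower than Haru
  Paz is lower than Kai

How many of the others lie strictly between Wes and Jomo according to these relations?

3

The relations place Jomo below Wes. An element lies strictly between them when it is forced above Jomo and also forced below Wes.
Above Jomo: {Zara, Haru, Priya, Kai}. Below Wes: {Tess, Cleo, Uma, Zara, Haru, Priya}.
Intersection: {Zara, Haru, Priya} — 3.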